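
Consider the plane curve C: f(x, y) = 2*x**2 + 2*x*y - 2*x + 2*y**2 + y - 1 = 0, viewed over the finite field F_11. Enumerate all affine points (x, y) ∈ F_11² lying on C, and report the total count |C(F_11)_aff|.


Affine F_11-points: {(0, 6), (0, 10), (2, 4), (2, 10), (3, 0), (3, 2), (6, 4), (6, 6), (7, 2), (7, 7), (9, 0), (9, 7)}; count = 12.

For each of the 121 pairs (x, y) ∈ F_11², evaluate f(x, y) mod 11. Record the zeros.
  x = 0: [0↦10, 1↦2, 2↦9, 3↦9, 4↦2, 5↦10, 6↦0, 7↦5, 8↦3, 9↦5, 10↦0]  zeros at y ∈ {6, 10}
  x = 1: [0↦10, 1↦4, 2↦2, 3↦4, 4↦10, 5↦9, 6↦1, 7↦8, 8↦8, 9↦1, 10↦9]  zeros at y ∈ ∅
  x = 2: [0↦3, 1↦10, 2↦10, 3↦3, 4↦0, 5↦1, 6↦6, 7↦4, 8↦6, 9↦1, 10↦0]  zeros at y ∈ {4, 10}
  x = 3: [0↦0, 1↦9, 2↦0, 3↦6, 4↦5, 5↦8, 6↦4, 7↦4, 8↦8, 9↦5, 10↦6]  zeros at y ∈ {0, 2}
  x = 4: [0↦1, 1↦1, 2↦5, 3↦2, 4↦3, 5↦8, 6↦6, 7↦8, 8↦3, 9↦2, 10↦5]  zeros at y ∈ ∅
  x = 5: [0↦6, 1↦8, 2↦3, 3↦2, 4↦5, 5↦1, 6↦1, 7↦5, 8↦2, 9↦3, 10↦8]  zeros at y ∈ ∅
  x = 6: [0↦4, 1↦8, 2↦5, 3↦6, 4↦0, 5↦9, 6↦0, 7↦6, 8↦5, 9↦8, 10↦4]  zeros at y ∈ {4, 6}
  x = 7: [0↦6, 1↦1, 2↦0, 3↦3, 4↦10, 5↦10, 6↦3, 7↦0, 8↦1, 9↦6, 10↦4]  zeros at y ∈ {2, 7}
  x = 8: [0↦1, 1↦9, 2↦10, 3↦4, 4↦2, 5↦4, 6↦10, 7↦9, 8↦1, 9↦8, 10↦8]  zeros at y ∈ ∅
  x = 9: [0↦0, 1↦10, 2↦2, 3↦9, 4↦9, 5↦2, 6↦10, 7↦0, 8↦5, 9↦3, 10↦5]  zeros at y ∈ {0, 7}
  x = 10: [0↦3, 1↦4, 2↦9, 3↦7, 4↦9, 5↦4, 6↦3, 7↦6, 8↦2, 9↦2, 10↦6]  zeros at y ∈ ∅
Collecting zeros: affine points = {(0, 6), (0, 10), (2, 4), (2, 10), (3, 0), (3, 2), (6, 4), (6, 6), (7, 2), (7, 7), (9, 0), (9, 7)}.
Total count |C(F_11)_aff| = 12.


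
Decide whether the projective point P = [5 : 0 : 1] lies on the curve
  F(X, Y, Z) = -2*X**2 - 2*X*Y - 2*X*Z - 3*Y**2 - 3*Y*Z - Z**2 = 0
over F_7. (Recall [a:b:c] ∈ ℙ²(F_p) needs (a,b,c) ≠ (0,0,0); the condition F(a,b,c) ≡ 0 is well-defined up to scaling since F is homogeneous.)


F(5,0,1) ≡ 2 (mod 7); P is NOT on the curve.

Evaluate F(5, 0, 1) term-by-term (mod 7).
  -2*X**2 ↦ -2·25·1·1 = -50
  -2*X*Y ↦ -2·5·0·1 = 0
  -2*X*Z ↦ -2·5·1·1 = -10
  -3*Y**2 ↦ -3·1·0·1 = 0
  -3*Y*Z ↦ -3·1·0·1 = 0
  -Z**2 ↦ -1·1·1·1 = -1
Sum: F(5, 0, 1) = (-50) + (0) + (-10) + (0) + (0) + (-1) = -61.
Reducing mod 7: -61 ≡ 2 (mod 7).
Since F(a, b, c) ≡ 2 ≠ 0 (mod 7), P does NOT lie on the curve.


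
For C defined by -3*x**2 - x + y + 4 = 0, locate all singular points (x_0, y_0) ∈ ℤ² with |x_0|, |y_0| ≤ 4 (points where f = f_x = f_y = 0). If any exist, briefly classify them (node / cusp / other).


No singular points in the scanned grid; C is smooth there.

Compute partial derivatives:
  f_x = -6*x - 1.
  f_y = 1.
f_y = 1 is a nonzero constant, so f_y never vanishes: no point (x, y) can satisfy f = f_x = f_y = 0. In particular no (x, y) ∈ {−4, ..., 4}² is singular; the curve is smooth.


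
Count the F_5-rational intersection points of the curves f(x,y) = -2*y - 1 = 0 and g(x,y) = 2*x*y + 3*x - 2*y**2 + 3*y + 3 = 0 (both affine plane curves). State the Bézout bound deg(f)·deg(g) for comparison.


Common zeros: {(2, 2)}; count = 1; Bézout bound = 2.

deg(f) = 1, deg(g) = 2, so Bézout bound = 2.
Scan x ∈ F_5. For each x, list the y ∈ F_5 with f(x, y) ≡ 0 and those with g(x, y) ≡ 0 (mod 5); the common zeros in that column are the intersection.
  x = 0: f ≡ 0 at y ∈ {2}; g ≡ 0 at y ∈ ∅; common: ∅.
  x = 1: f ≡ 0 at y ∈ {2}; g ≡ 0 at y ∈ ∅; common: ∅.
  x = 2: f ≡ 0 at y ∈ {2}; g ≡ 0 at y ∈ {2, 4}; common: {2}.
  x = 3: f ≡ 0 at y ∈ {2}; g ≡ 0 at y ∈ ∅; common: ∅.
  x = 4: f ≡ 0 at y ∈ {2}; g ≡ 0 at y ∈ {0, 3}; common: ∅.
Collecting: common zeros = {(2, 2)}, so the count is 1.
Comparison with the Bézout bound: 1 ≤ 2 = deg(f)·deg(g), as expected for curves with no common component (the affine F_5-count falls short of the bound because intersections may lie at infinity, over extension fields, or carry multiplicity).


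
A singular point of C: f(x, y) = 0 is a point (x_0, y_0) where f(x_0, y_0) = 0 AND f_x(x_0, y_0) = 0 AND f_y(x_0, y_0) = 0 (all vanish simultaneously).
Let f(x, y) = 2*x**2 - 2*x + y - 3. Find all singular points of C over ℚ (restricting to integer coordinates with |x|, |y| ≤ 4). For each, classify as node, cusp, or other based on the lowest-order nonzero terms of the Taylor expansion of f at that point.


No singular points in the scanned grid; C is smooth there.

Compute partial derivatives:
  f_x = 4*x - 2.
  f_y = 1.
f_y = 1 is a nonzero constant, so f_y never vanishes: no point (x, y) can satisfy f = f_x = f_y = 0. In particular no (x, y) ∈ {−4, ..., 4}² is singular; the curve is smooth.


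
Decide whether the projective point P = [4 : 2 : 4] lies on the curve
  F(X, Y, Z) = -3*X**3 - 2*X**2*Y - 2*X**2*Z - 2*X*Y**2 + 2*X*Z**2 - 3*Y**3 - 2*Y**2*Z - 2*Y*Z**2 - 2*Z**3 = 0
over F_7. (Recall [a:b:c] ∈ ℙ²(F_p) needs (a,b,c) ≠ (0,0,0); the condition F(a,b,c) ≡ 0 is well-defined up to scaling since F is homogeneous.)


F(4,2,4) ≡ 3 (mod 7); P is NOT on the curve.

Evaluate F(4, 2, 4) term-by-term (mod 7).
  -3*X**3 ↦ -3·64·1·1 = -192
  -2*X**2*Y ↦ -2·16·2·1 = -64
  -2*X**2*Z ↦ -2·16·1·4 = -128
  -2*X*Y**2 ↦ -2·4·4·1 = -32
  2*X*Z**2 ↦ 2·4·1·16 = 128
  -3*Y**3 ↦ -3·1·8·1 = -24
  -2*Y**2*Z ↦ -2·1·4·4 = -32
  -2*Y*Z**2 ↦ -2·1·2·16 = -64
  -2*Z**3 ↦ -2·1·1·64 = -128
Sum: F(4, 2, 4) = (-192) + (-64) + (-128) + (-32) + (128) + (-24) + (-32) + (-64) + (-128) = -536.
Reducing mod 7: -536 ≡ 3 (mod 7).
Since F(a, b, c) ≡ 3 ≠ 0 (mod 7), P does NOT lie on the curve.


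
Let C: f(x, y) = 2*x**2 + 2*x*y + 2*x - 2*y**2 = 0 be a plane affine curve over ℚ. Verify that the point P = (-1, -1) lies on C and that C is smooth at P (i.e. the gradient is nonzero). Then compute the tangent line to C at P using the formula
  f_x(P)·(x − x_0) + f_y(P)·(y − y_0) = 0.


Tangent line at P: -4*x + 2*y - 2 = 0.

Step 1: f(-1, -1) = 0, so P lies on C.
Step 2: partial derivatives
  f_x(x, y) = 4*x + 2*y + 2, f_y(x, y) = 2*x - 4*y.
  f_x(P) = -4, f_y(P) = 2 (gradient nonzero, so P is smooth).
Step 3: tangent line at P: -4·(x − -1) + 2·(y − -1) = 0.
Expanding: -4*x + 2*y - 2 = 0.


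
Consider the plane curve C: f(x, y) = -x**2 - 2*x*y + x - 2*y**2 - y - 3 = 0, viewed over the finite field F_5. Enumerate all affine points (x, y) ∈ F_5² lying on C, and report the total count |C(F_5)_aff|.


Affine F_5-points: {(1, 3), (2, 0), (4, 0), (4, 3)}; count = 4.

For each of the 25 pairs (x, y) ∈ F_5², evaluate f(x, y) mod 5. Record the zeros.
  x = 0: [0↦2, 1↦4, 2↦2, 3↦1, 4↦1]  zeros at y ∈ ∅
  x = 1: [0↦2, 1↦2, 2↦3, 3↦0, 4↦3]  zeros at y ∈ {3}
  x = 2: [0↦0, 1↦3, 2↦2, 3↦2, 4↦3]  zeros at y ∈ {0}
  x = 3: [0↦1, 1↦2, 2↦4, 3↦2, 4↦1]  zeros at y ∈ ∅
  x = 4: [0↦0, 1↦4, 2↦4, 3↦0, 4↦2]  zeros at y ∈ {0, 3}
Collecting zeros: affine points = {(1, 3), (2, 0), (4, 0), (4, 3)}.
Total count |C(F_5)_aff| = 4.


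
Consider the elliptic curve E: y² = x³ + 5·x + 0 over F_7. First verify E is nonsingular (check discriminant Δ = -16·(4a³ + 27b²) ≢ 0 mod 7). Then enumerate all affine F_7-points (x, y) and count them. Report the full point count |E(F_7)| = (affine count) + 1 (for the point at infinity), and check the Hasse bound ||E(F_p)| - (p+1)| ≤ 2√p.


Affine points = {(0, 0), (2, 2), (2, 5), (3, 0), (4, 0), (6, 1), (6, 6)}; affine count = 7; |E(F_7)| = 8.

Discriminant check: Δ ∝ 4a³ + 27b² = 4·5³ + 27·0² = 4·125 + 27·0 ≡ 3 (mod 7). Nonzero ⇒ E is nonsingular.
For each x ∈ F_7, compute rhs = x³ + 5·x + 0 mod 7, then count y ∈ F_7 with y² ≡ rhs.
  x = 0: rhs = 0, matching y values: 0 (1 points).
  x = 1: rhs = 6, matching y values: none (0 points).
  x = 2: rhs = 4, matching y values: 2, 5 (2 points).
  x = 3: rhs = 0, matching y values: 0 (1 points).
  x = 4: rhs = 0, matching y values: 0 (1 points).
  x = 5: rhs = 3, matching y values: none (0 points).
  x = 6: rhs = 1, matching y values: 1, 6 (2 points).
Total affine count: 7.
Full point count |E(F_7)| = 7 + 1 = 8.
Hasse bound: |8 − (7+1)| = |0| = 0 ≤ 2√7 ≈ 5.2915 ✓.


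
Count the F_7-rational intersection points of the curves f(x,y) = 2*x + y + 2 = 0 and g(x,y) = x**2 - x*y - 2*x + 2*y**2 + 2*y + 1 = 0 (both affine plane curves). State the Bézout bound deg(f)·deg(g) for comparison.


Common zeros: {(1, 3), (3, 6)}; count = 2; Bézout bound = 2.

deg(f) = 1, deg(g) = 2, so Bézout bound = 2.
Scan x ∈ F_7. For each x, list the y ∈ F_7 with f(x, y) ≡ 0 and those with g(x, y) ≡ 0 (mod 7); the common zeros in that column are the intersection.
  x = 0: f ≡ 0 at y ∈ {5}; g ≡ 0 at y ∈ ∅; common: ∅.
  x = 1: f ≡ 0 at y ∈ {3}; g ≡ 0 at y ∈ {0, 3}; common: {3}.
  x = 2: f ≡ 0 at y ∈ {1}; g ≡ 0 at y ∈ ∅; common: ∅.
  x = 3: f ≡ 0 at y ∈ {6}; g ≡ 0 at y ∈ {5, 6}; common: {6}.
  x = 4: f ≡ 0 at y ∈ {4}; g ≡ 0 at y ∈ {3, 5}; common: ∅.
  x = 5: f ≡ 0 at y ∈ {2}; g ≡ 0 at y ∈ {6}; common: ∅.
  x = 6: f ≡ 0 at y ∈ {0}; g ≡ 0 at y ∈ ∅; common: ∅.
Collecting: common zeros = {(1, 3), (3, 6)}, so the count is 2.
Comparison with the Bézout bound: 2 ≤ 2 = deg(f)·deg(g), as expected for curves with no common component (the bound is attained).


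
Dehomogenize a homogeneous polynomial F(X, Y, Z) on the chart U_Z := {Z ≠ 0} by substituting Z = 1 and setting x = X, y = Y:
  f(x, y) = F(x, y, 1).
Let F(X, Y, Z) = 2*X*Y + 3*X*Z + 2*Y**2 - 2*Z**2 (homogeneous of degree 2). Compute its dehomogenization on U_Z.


f(x, y) = 2*x*y + 3*x + 2*y**2 - 2

On U_Z we set Z = 1. Each monomial c·X^i·Y^j·Z^k in F becomes c·x^i·y^j·1^k = c·x^i·y^j.
Substituting Z = 1: F(X, Y, 1) = 2*x*y + 3*x + 2*y**2 - 2.
Note: deg(f) ≤ deg(F) = 2; strict inequality happens when F is divisible by Z (lost terms).


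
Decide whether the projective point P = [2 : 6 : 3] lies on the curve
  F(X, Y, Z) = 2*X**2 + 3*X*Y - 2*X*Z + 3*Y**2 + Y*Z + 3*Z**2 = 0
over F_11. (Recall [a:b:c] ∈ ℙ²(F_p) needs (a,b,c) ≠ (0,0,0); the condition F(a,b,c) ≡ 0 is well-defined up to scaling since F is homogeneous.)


F(2,6,3) ≡ 9 (mod 11); P is NOT on the curve.

Evaluate F(2, 6, 3) term-by-term (mod 11).
  2*X**2 ↦ 2·4·1·1 = 8
  3*X*Y ↦ 3·2·6·1 = 36
  -2*X*Z ↦ -2·2·1·3 = -12
  3*Y**2 ↦ 3·1·36·1 = 108
  Y*Z ↦ 1·1·6·3 = 18
  3*Z**2 ↦ 3·1·1·9 = 27
Sum: F(2, 6, 3) = (8) + (36) + (-12) + (108) + (18) + (27) = 185.
Reducing mod 11: 185 ≡ 9 (mod 11).
Since F(a, b, c) ≡ 9 ≠ 0 (mod 11), P does NOT lie on the curve.


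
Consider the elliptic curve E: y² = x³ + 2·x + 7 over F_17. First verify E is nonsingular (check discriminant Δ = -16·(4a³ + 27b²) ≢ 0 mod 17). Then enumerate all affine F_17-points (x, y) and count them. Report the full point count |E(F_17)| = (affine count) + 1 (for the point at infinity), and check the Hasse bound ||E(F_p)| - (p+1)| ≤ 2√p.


Affine points = {(2, 6), (2, 11), (8, 5), (8, 12), (11, 0), (12, 5), (12, 12), (14, 5), (14, 12), (16, 2), (16, 15)}; affine count = 11; |E(F_17)| = 12.

Discriminant check: Δ ∝ 4a³ + 27b² = 4·2³ + 27·7² = 4·8 + 27·49 ≡ 12 (mod 17). Nonzero ⇒ E is nonsingular.
For each x ∈ F_17, compute rhs = x³ + 2·x + 7 mod 17, then count y ∈ F_17 with y² ≡ rhs.
  x = 0: rhs = 7, matching y values: none (0 points).
  x = 1: rhs = 10, matching y values: none (0 points).
  x = 2: rhs = 2, matching y values: 6, 11 (2 points).
  x = 3: rhs = 6, matching y values: none (0 points).
  x = 4: rhs = 11, matching y values: none (0 points).
  x = 5: rhs = 6, matching y values: none (0 points).
  x = 6: rhs = 14, matching y values: none (0 points).
  x = 7: rhs = 7, matching y values: none (0 points).
  x = 8: rhs = 8, matching y values: 5, 12 (2 points).
  x = 9: rhs = 6, matching y values: none (0 points).
  x = 10: rhs = 7, matching y values: none (0 points).
  x = 11: rhs = 0, matching y values: 0 (1 points).
  x = 12: rhs = 8, matching y values: 5, 12 (2 points).
  x = 13: rhs = 3, matching y values: none (0 points).
  x = 14: rhs = 8, matching y values: 5, 12 (2 points).
  x = 15: rhs = 12, matching y values: none (0 points).
  x = 16: rhs = 4, matching y values: 2, 15 (2 points).
Total affine count: 11.
Full point count |E(F_17)| = 11 + 1 = 12.
Hasse bound: |12 − (17+1)| = |-6| = 6 ≤ 2√17 ≈ 8.2462 ✓.


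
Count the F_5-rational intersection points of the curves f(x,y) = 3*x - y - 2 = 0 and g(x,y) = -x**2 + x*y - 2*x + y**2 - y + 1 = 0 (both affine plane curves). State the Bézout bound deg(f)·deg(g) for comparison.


Common zeros: ∅; count = 0; Bézout bound = 2.

deg(f) = 1, deg(g) = 2, so Bézout bound = 2.
Scan x ∈ F_5. For each x, list the y ∈ F_5 with f(x, y) ≡ 0 and those with g(x, y) ≡ 0 (mod 5); the common zeros in that column are the intersection.
  x = 0: f ≡ 0 at y ∈ {3}; g ≡ 0 at y ∈ ∅; common: ∅.
  x = 1: f ≡ 0 at y ∈ {1}; g ≡ 0 at y ∈ ∅; common: ∅.
  x = 2: f ≡ 0 at y ∈ {4}; g ≡ 0 at y ∈ {1, 3}; common: ∅.
  x = 3: f ≡ 0 at y ∈ {2}; g ≡ 0 at y ∈ {4}; common: ∅.
  x = 4: f ≡ 0 at y ∈ {0}; g ≡ 0 at y ∈ {3, 4}; common: ∅.
Collecting: common zeros = ∅, so the count is 0.
Comparison with the Bézout bound: 0 ≤ 2 = deg(f)·deg(g), as expected for curves with no common component (the affine F_5-count falls short of the bound because intersections may lie at infinity, over extension fields, or carry multiplicity).


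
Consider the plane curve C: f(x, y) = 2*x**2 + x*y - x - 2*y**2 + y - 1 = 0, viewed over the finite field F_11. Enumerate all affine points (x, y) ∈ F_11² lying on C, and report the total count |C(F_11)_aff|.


Affine F_11-points: {(0, 8), (0, 9), (1, 0), (1, 1), (2, 8), (2, 10), (5, 0), (5, 3), (7, 6), (7, 9), (10, 1), (10, 10)}; count = 12.

For each of the 121 pairs (x, y) ∈ F_11², evaluate f(x, y) mod 11. Record the zeros.
  x = 0: [0↦10, 1↦9, 2↦4, 3↦6, 4↦4, 5↦9, 6↦10, 7↦7, 8↦0, 9↦0, 10↦7]  zeros at y ∈ {8, 9}
  x = 1: [0↦0, 1↦0, 2↦7, 3↦10, 4↦9, 5↦4, 6↦6, 7↦4, 8↦9, 9↦10, 10↦7]  zeros at y ∈ {0, 1}
  x = 2: [0↦5, 1↦6, 2↦3, 3↦7, 4↦7, 5↦3, 6↦6, 7↦5, 8↦0, 9↦2, 10↦0]  zeros at y ∈ {8, 10}
  x = 3: [0↦3, 1↦5, 2↦3, 3↦8, 4↦9, 5↦6, 6↦10, 7↦10, 8↦6, 9↦9, 10↦8]  zeros at y ∈ ∅
  x = 4: [0↦5, 1↦8, 2↦7, 3↦2, 4↦4, 5↦2, 6↦7, 7↦8, 8↦5, 9↦9, 10↦9]  zeros at y ∈ ∅
  x = 5: [0↦0, 1↦4, 2↦4, 3↦0, 4↦3, 5↦2, 6↦8, 7↦10, 8↦8, 9↦2, 10↦3]  zeros at y ∈ {0, 3}
  x = 6: [0↦10, 1↦4, 2↦5, 3↦2, 4↦6, 5↦6, 6↦2, 7↦5, 8↦4, 9↦10, 10↦1]  zeros at y ∈ ∅
  x = 7: [0↦2, 1↦8, 2↦10, 3↦8, 4↦2, 5↦3, 6↦0, 7↦4, 8↦4, 9↦0, 10↦3]  zeros at y ∈ {6, 9}
  x = 8: [0↦9, 1↦5, 2↦8, 3↦7, 4↦2, 5↦4, 6↦2, 7↦7, 8↦8, 9↦5, 10↦9]  zeros at y ∈ ∅
  x = 9: [0↦9, 1↦6, 2↦10, 3↦10, 4↦6, 5↦9, 6↦8, 7↦3, 8↦5, 9↦3, 10↦8]  zeros at y ∈ ∅
  x = 10: [0↦2, 1↦0, 2↦5, 3↦6, 4↦3, 5↦7, 6↦7, 7↦3, 8↦6, 9↦5, 10↦0]  zeros at y ∈ {1, 10}
Collecting zeros: affine points = {(0, 8), (0, 9), (1, 0), (1, 1), (2, 8), (2, 10), (5, 0), (5, 3), (7, 6), (7, 9), (10, 1), (10, 10)}.
Total count |C(F_11)_aff| = 12.


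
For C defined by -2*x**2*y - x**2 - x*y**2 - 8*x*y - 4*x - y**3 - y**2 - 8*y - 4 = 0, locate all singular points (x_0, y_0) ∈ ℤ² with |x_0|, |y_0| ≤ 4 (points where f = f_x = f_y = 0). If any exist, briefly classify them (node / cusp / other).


Singular points: {(-2, 0)}; classification: node.

Compute partial derivatives:
  f_x = -4*x*y - 2*x - y**2 - 8*y - 4.
  f_y = -2*x**2 - 2*x*y - 8*x - 3*y**2 - 2*y - 8.
Scan x_0 ∈ {−4, ..., 4}. For each x_0, f_y(x_0, y) is a polynomial in y; find its integer roots y ∈ {−4, ..., 4}, then test f_x and f at those candidates.
  x = -4: f_y(-4, y) = -3*y**2 + 6*y - 8; no integer root y with |y| ≤ 4.
  x = -3: f_y(-3, y) = -3*y**2 + 4*y - 2; no integer root y with |y| ≤ 4.
  x = -2: f_y(-2, y) = -3*y**2 + 2*y; vanishes at y ∈ {0}. (-2, 0): f_x = 0, f = 0 — SINGULAR.
  x = -1: f_y(-1, y) = -3*y**2 - 2; no integer root y with |y| ≤ 4.
  x = 0: f_y(0, y) = -3*y**2 - 2*y - 8; no integer root y with |y| ≤ 4.
  x = 1: f_y(1, y) = -3*y**2 - 4*y - 18; no integer root y with |y| ≤ 4.
  x = 2: f_y(2, y) = -3*y**2 - 6*y - 32; no integer root y with |y| ≤ 4.
  x = 3: f_y(3, y) = -3*y**2 - 8*y - 50; no integer root y with |y| ≤ 4.
  x = 4: f_y(4, y) = -3*y**2 - 10*y - 72; no integer root y with |y| ≤ 4.
Only singular point on the grid: (-2, 0).
Classify: substitute x = -2 + u, y = 0 + v and expand: f = -2*u**2*v - u**2 - u*v**2 - v**3 + v**2.
No constant or linear terms (consistent with a singular point). Quadratic part: -u**2 + v**2. Cubic part: -2*u**2*v - u*v**2 - v**3.
The quadratic part v**2 - u**2 = (v − u)(v + u) splits into two distinct linear factors, so there are two distinct tangent lines y − 0 = ±(x − -2) — this is a node (ordinary double point).
Classification: node.


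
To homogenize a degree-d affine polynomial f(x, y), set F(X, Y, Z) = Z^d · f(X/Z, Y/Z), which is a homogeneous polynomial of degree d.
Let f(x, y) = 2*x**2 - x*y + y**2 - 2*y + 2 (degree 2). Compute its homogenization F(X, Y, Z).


F(X, Y, Z) = 2*X**2 - X*Y + Y**2 - 2*Y*Z + 2*Z**2

deg(f) = 2.
Substitute x = X/Z, y = Y/Z into f, then multiply by Z^2.
  monomial 2·x^2·y^0 ↦ 2·X^2·Y^0·Z^0.
  monomial -1·x^1·y^1 ↦ -1·X^1·Y^1·Z^0.
  monomial 1·x^0·y^2 ↦ 1·X^0·Y^2·Z^0.
  monomial -2·x^0·y^1 ↦ -2·X^0·Y^1·Z^1.
  monomial 2·x^0·y^0 ↦ 2·X^0·Y^0·Z^2.
Collecting: F(X, Y, Z) = 2*X**2 - X*Y + Y**2 - 2*Y*Z + 2*Z**2.


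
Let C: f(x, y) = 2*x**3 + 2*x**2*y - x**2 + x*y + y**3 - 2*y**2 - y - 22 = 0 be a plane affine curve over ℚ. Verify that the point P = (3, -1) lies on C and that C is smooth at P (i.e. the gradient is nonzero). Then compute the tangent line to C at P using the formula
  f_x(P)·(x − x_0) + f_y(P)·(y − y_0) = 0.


Tangent line at P: 35*x + 27*y - 78 = 0.

Step 1: f(3, -1) = 0, so P lies on C.
Step 2: partial derivatives
  f_x(x, y) = 6*x**2 + 4*x*y - 2*x + y, f_y(x, y) = 2*x**2 + x + 3*y**2 - 4*y - 1.
  f_x(P) = 35, f_y(P) = 27 (gradient nonzero, so P is smooth).
Step 3: tangent line at P: 35·(x − 3) + 27·(y − -1) = 0.
Expanding: 35*x + 27*y - 78 = 0.


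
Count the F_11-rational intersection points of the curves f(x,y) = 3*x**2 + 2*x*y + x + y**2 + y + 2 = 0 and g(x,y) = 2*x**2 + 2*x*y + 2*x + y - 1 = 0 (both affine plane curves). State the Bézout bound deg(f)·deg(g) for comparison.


Common zeros: ∅; count = 0; Bézout bound = 4.

deg(f) = 2, deg(g) = 2, so Bézout bound = 4.
Scan x ∈ F_11. For each x, list the y ∈ F_11 with f(x, y) ≡ 0 and those with g(x, y) ≡ 0 (mod 11); the common zeros in that column are the intersection.
  x = 0: f ≡ 0 at y ∈ {4, 6}; g ≡ 0 at y ∈ {1}; common: ∅.
  x = 1: f ≡ 0 at y ∈ ∅; g ≡ 0 at y ∈ {10}; common: ∅.
  x = 2: f ≡ 0 at y ∈ {1, 5}; g ≡ 0 at y ∈ {0}; common: ∅.
  x = 3: f ≡ 0 at y ∈ {6, 9}; g ≡ 0 at y ∈ {3}; common: ∅.
  x = 4: f ≡ 0 at y ∈ ∅; g ≡ 0 at y ∈ {3}; common: ∅.
  x = 5: f ≡ 0 at y ∈ ∅; g ≡ 0 at y ∈ ∅; common: ∅.
  x = 6: f ≡ 0 at y ∈ ∅; g ≡ 0 at y ∈ {8}; common: ∅.
  x = 7: f ≡ 0 at y ∈ ∅; g ≡ 0 at y ∈ {8}; common: ∅.
  x = 8: f ≡ 0 at y ∈ {1, 4}; g ≡ 0 at y ∈ {0}; common: ∅.
  x = 9: f ≡ 0 at y ∈ {5, 9}; g ≡ 0 at y ∈ {1}; common: ∅.
  x = 10: f ≡ 0 at y ∈ ∅; g ≡ 0 at y ∈ {10}; common: ∅.
Collecting: common zeros = ∅, so the count is 0.
Comparison with the Bézout bound: 0 ≤ 4 = deg(f)·deg(g), as expected for curves with no common component (the affine F_11-count falls short of the bound because intersections may lie at infinity, over extension fields, or carry multiplicity).


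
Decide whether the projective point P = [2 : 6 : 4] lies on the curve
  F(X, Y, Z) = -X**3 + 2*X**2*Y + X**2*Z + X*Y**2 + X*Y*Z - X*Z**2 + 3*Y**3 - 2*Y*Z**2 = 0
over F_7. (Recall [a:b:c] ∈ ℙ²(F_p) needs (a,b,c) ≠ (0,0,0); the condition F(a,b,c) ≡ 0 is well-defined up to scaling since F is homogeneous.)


F(2,6,4) ≡ 5 (mod 7); P is NOT on the curve.

Evaluate F(2, 6, 4) term-by-term (mod 7).
  -X**3 ↦ -1·8·1·1 = -8
  2*X**2*Y ↦ 2·4·6·1 = 48
  X**2*Z ↦ 1·4·1·4 = 16
  X*Y**2 ↦ 1·2·36·1 = 72
  X*Y*Z ↦ 1·2·6·4 = 48
  -X*Z**2 ↦ -1·2·1·16 = -32
  3*Y**3 ↦ 3·1·216·1 = 648
  -2*Y*Z**2 ↦ -2·1·6·16 = -192
Sum: F(2, 6, 4) = (-8) + (48) + (16) + (72) + (48) + (-32) + (648) + (-192) = 600.
Reducing mod 7: 600 ≡ 5 (mod 7).
Since F(a, b, c) ≡ 5 ≠ 0 (mod 7), P does NOT lie on the curve.


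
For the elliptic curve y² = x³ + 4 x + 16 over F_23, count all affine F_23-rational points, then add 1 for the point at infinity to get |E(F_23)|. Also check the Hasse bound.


Affine points = {(0, 4), (0, 19), (2, 3), (2, 20), (3, 3), (3, 20), (4, 2), (4, 21), (5, 0), (6, 7), (6, 16), (8, 10), (8, 13), (15, 1), (15, 22), (16, 6), (16, 17), (17, 11), (17, 12), (18, 3), (18, 20), (20, 0), (21, 0)}; affine count = 23; |E(F_23)| = 24.

Discriminant check: Δ ∝ 4a³ + 27b² = 4·4³ + 27·16² = 4·64 + 27·256 ≡ 15 (mod 23). Nonzero ⇒ E is nonsingular.
For each x ∈ F_23, compute rhs = x³ + 4·x + 16 mod 23, then count y ∈ F_23 with y² ≡ rhs.
  x = 0: rhs = 16, matching y values: 4, 19 (2 points).
  x = 1: rhs = 21, matching y values: none (0 points).
  x = 2: rhs = 9, matching y values: 3, 20 (2 points).
  x = 3: rhs = 9, matching y values: 3, 20 (2 points).
  x = 4: rhs = 4, matching y values: 2, 21 (2 points).
  x = 5: rhs = 0, matching y values: 0 (1 points).
  x = 6: rhs = 3, matching y values: 7, 16 (2 points).
  x = 7: rhs = 19, matching y values: none (0 points).
  x = 8: rhs = 8, matching y values: 10, 13 (2 points).
  x = 9: rhs = 22, matching y values: none (0 points).
  x = 10: rhs = 21, matching y values: none (0 points).
  x = 11: rhs = 11, matching y values: none (0 points).
  x = 12: rhs = 21, matching y values: none (0 points).
  x = 13: rhs = 11, matching y values: none (0 points).
  x = 14: rhs = 10, matching y values: none (0 points).
  x = 15: rhs = 1, matching y values: 1, 22 (2 points).
  x = 16: rhs = 13, matching y values: 6, 17 (2 points).
  x = 17: rhs = 6, matching y values: 11, 12 (2 points).
  x = 18: rhs = 9, matching y values: 3, 20 (2 points).
  x = 19: rhs = 5, matching y values: none (0 points).
  x = 20: rhs = 0, matching y values: 0 (1 points).
  x = 21: rhs = 0, matching y values: 0 (1 points).
  x = 22: rhs = 11, matching y values: none (0 points).
Total affine count: 23.
Full point count |E(F_23)| = 23 + 1 = 24.
Hasse bound: |24 − (23+1)| = |0| = 0 ≤ 2√23 ≈ 9.5917 ✓.


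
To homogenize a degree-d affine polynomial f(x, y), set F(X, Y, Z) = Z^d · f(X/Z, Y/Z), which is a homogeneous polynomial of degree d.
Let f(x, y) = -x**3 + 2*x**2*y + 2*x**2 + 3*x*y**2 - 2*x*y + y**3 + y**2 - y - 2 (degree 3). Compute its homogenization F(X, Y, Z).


F(X, Y, Z) = -X**3 + 2*X**2*Y + 2*X**2*Z + 3*X*Y**2 - 2*X*Y*Z + Y**3 + Y**2*Z - Y*Z**2 - 2*Z**3

deg(f) = 3.
Substitute x = X/Z, y = Y/Z into f, then multiply by Z^3.
  monomial -1·x^3·y^0 ↦ -1·X^3·Y^0·Z^0.
  monomial 2·x^2·y^1 ↦ 2·X^2·Y^1·Z^0.
  monomial 2·x^2·y^0 ↦ 2·X^2·Y^0·Z^1.
  monomial 3·x^1·y^2 ↦ 3·X^1·Y^2·Z^0.
  monomial -2·x^1·y^1 ↦ -2·X^1·Y^1·Z^1.
  monomial 1·x^0·y^3 ↦ 1·X^0·Y^3·Z^0.
  monomial 1·x^0·y^2 ↦ 1·X^0·Y^2·Z^1.
  monomial -1·x^0·y^1 ↦ -1·X^0·Y^1·Z^2.
  monomial -2·x^0·y^0 ↦ -2·X^0·Y^0·Z^3.
Collecting: F(X, Y, Z) = -X**3 + 2*X**2*Y + 2*X**2*Z + 3*X*Y**2 - 2*X*Y*Z + Y**3 + Y**2*Z - Y*Z**2 - 2*Z**3.


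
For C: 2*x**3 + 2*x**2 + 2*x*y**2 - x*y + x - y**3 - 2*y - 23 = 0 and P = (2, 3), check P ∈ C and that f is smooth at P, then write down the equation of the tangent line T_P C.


Tangent line at P: 48*x - 7*y - 75 = 0.

Step 1: f(2, 3) = 0, so P lies on C.
Step 2: partial derivatives
  f_x(x, y) = 6*x**2 + 4*x + 2*y**2 - y + 1, f_y(x, y) = 4*x*y - x - 3*y**2 - 2.
  f_x(P) = 48, f_y(P) = -7 (gradient nonzero, so P is smooth).
Step 3: tangent line at P: 48·(x − 2) + -7·(y − 3) = 0.
Expanding: 48*x - 7*y - 75 = 0.


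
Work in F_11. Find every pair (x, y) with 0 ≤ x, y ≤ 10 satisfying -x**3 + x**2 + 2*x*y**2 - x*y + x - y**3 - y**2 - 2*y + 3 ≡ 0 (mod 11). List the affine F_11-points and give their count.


Affine F_11-points: {(0, 9), (1, 9), (2, 3), (4, 2), (7, 4)}; count = 5.

For each of the 121 pairs (x, y) ∈ F_11², evaluate f(x, y) mod 11. Record the zeros.
  x = 0: [0↦3, 1↦10, 2↦9, 3↦5, 4↦3, 5↦8, 6↦3, 7↦4, 8↦5, 9↦0, 10↦5]  zeros at y ∈ {9}
  x = 1: [0↦4, 1↦1, 2↦5, 3↦10, 4↦10, 5↦10, 6↦4, 7↦8, 8↦5, 9↦0, 10↦9]  zeros at y ∈ {9}
  x = 2: [0↦1, 1↦10, 2↦8, 3↦0, 4↦2, 5↦8, 6↦1, 7↦8, 8↦1, 9↦7, 10↦9]  zeros at y ∈ {3}
  x = 3: [0↦10, 1↦9, 2↦1, 3↦2, 4↦6, 5↦7, 6↦10, 7↦9, 8↦9, 9↦4, 10↦10]  zeros at y ∈ ∅
  x = 4: [0↦3, 1↦3, 2↦0, 3↦10, 4↦5, 5↦1, 6↦3, 7↦5, 8↦1, 9↦7, 10↦6]  zeros at y ∈ {2}
  x = 5: [0↦7, 1↦8, 2↦10, 3↦7, 4↦4, 5↦6, 6↦7, 7↦1, 8↦4, 9↦10, 10↦2]  zeros at y ∈ ∅
  x = 6: [0↦5, 1↦7, 2↦3, 3↦9, 4↦8, 5↦5, 6↦5, 7↦2, 8↦1, 9↦7, 10↦3]  zeros at y ∈ ∅
  x = 7: [0↦2, 1↦5, 2↦6, 3↦10, 4↦0, 5↦3, 6↦2, 7↦2, 8↦8, 9↦3, 10↦3]  zeros at y ∈ {4}
  x = 8: [0↦3, 1↦7, 2↦2, 3↦4, 4↦7, 5↦5, 6↦3, 7↦6, 8↦8, 9↦3, 10↦7]  zeros at y ∈ ∅
  x = 9: [0↦2, 1↦7, 2↦7, 3↦7, 4↦1, 5↦5, 6↦2, 7↦8, 8↦6, 9↦1, 10↦9]  zeros at y ∈ ∅
  x = 10: [0↦4, 1↦10, 2↦4, 3↦2, 4↦9, 5↦8, 6↦4, 7↦2, 8↦7, 9↦2, 10↦3]  zeros at y ∈ ∅
Collecting zeros: affine points = {(0, 9), (1, 9), (2, 3), (4, 2), (7, 4)}.
Total count |C(F_11)_aff| = 5.


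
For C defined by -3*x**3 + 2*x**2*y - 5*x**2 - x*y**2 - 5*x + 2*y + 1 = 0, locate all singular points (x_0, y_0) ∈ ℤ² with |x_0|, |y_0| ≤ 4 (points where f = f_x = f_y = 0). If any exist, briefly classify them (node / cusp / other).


Singular points: {(-1, -2)}; classification: cusp.

Compute partial derivatives:
  f_x = -9*x**2 + 4*x*y - 10*x - y**2 - 5.
  f_y = 2*x**2 - 2*x*y + 2.
Scan x_0 ∈ {−4, ..., 4}. For each x_0, f_y(x_0, y) is a polynomial in y; find its integer roots y ∈ {−4, ..., 4}, then test f_x and f at those candidates.
  x = -4: f_y(-4, y) = 8*y + 34; no integer root y with |y| ≤ 4.
  x = -3: f_y(-3, y) = 6*y + 20; no integer root y with |y| ≤ 4.
  x = -2: f_y(-2, y) = 4*y + 10; no integer root y with |y| ≤ 4.
  x = -1: f_y(-1, y) = 2*y + 4; vanishes at y ∈ {-2}. (-1, -2): f_x = 0, f = 0 — SINGULAR.
  x = 0: f_y(0, y) = 2; no integer root y with |y| ≤ 4.
  x = 1: f_y(1, y) = 4 - 2*y; vanishes at y ∈ {2}. (1, 2): f_x = -20 ≠ 0.
  x = 2: f_y(2, y) = 10 - 4*y; no integer root y with |y| ≤ 4.
  x = 3: f_y(3, y) = 20 - 6*y; no integer root y with |y| ≤ 4.
  x = 4: f_y(4, y) = 34 - 8*y; no integer root y with |y| ≤ 4.
Only singular point on the grid: (-1, -2).
Classify: substitute x = -1 + u, y = -2 + v and expand: f = -3*u**3 + 2*u**2*v - u*v**2 + v**2.
No constant or linear terms (consistent with a singular point). Quadratic part: v**2. Cubic part: -3*u**3 + 2*u**2*v - u*v**2.
The quadratic part v**2 is a perfect square, so there is a single (double) tangent line v = 0, i.e. y = -2. Restricting the cubic part to that line (v = 0) leaves -3*u**3 ≠ 0, so f is not divisible by v and the branch is v² ≈ 3*u**3 to lowest order — this is a cusp.
Classification: cusp.


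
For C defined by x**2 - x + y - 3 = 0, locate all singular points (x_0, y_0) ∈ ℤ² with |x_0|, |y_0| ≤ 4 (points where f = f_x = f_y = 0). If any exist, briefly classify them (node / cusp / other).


No singular points in the scanned grid; C is smooth there.

Compute partial derivatives:
  f_x = 2*x - 1.
  f_y = 1.
f_y = 1 is a nonzero constant, so f_y never vanishes: no point (x, y) can satisfy f = f_x = f_y = 0. In particular no (x, y) ∈ {−4, ..., 4}² is singular; the curve is smooth.


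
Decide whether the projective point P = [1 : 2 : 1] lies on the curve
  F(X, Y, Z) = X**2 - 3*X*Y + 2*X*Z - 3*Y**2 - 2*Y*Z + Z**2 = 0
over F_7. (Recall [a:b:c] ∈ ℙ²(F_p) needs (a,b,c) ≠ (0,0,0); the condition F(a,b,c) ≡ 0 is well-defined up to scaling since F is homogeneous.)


F(1,2,1) ≡ 3 (mod 7); P is NOT on the curve.

Evaluate F(1, 2, 1) term-by-term (mod 7).
  X**2 ↦ 1·1·1·1 = 1
  -3*X*Y ↦ -3·1·2·1 = -6
  2*X*Z ↦ 2·1·1·1 = 2
  -3*Y**2 ↦ -3·1·4·1 = -12
  -2*Y*Z ↦ -2·1·2·1 = -4
  Z**2 ↦ 1·1·1·1 = 1
Sum: F(1, 2, 1) = (1) + (-6) + (2) + (-12) + (-4) + (1) = -18.
Reducing mod 7: -18 ≡ 3 (mod 7).
Since F(a, b, c) ≡ 3 ≠ 0 (mod 7), P does NOT lie on the curve.


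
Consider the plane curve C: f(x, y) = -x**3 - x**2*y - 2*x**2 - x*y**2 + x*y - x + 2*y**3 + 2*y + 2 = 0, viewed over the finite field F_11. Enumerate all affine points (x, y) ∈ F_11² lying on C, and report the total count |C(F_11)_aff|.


Affine F_11-points: {(0, 2), (1, 7), (2, 7), (2, 8), (3, 9), (4, 1), (4, 3), (4, 9), (5, 5), (7, 6), (8, 2), (9, 6), (10, 2), (10, 7)}; count = 14.

For each of the 121 pairs (x, y) ∈ F_11², evaluate f(x, y) mod 11. Record the zeros.
  x = 0: [0↦2, 1↦6, 2↦0, 3↦7, 4↦6, 5↦9, 6↦6, 7↦9, 8↦8, 9↦4, 10↦9]  zeros at y ∈ {2}
  x = 1: [0↦9, 1↦1, 2↦3, 3↦5, 4↦8, 5↦2, 6↦10, 7↦0, 8↦6, 9↦7, 10↦4]  zeros at y ∈ {7}
  x = 2: [0↦6, 1↦6, 2↦3, 3↦9, 4↦3, 5↦8, 6↦3, 7↦0, 8↦0, 9↦4, 10↦2]  zeros at y ∈ {7, 8}
  x = 3: [0↦9, 1↦4, 2↦5, 3↦2, 4↦7, 5↦10, 6↦1, 7↦3, 8↦6, 9↦0, 10↦8]  zeros at y ∈ {9}
  x = 4: [0↦1, 1↦0, 2↦3, 3↦0, 4↦3, 5↦2, 6↦9, 7↦3, 8↦7, 9↦0, 10↦5]  zeros at y ∈ {1, 3, 9}
  x = 5: [0↦9, 1↦10, 2↦2, 3↦8, 4↦7, 5↦0, 6↦10, 7↦5, 8↦8, 9↦9, 10↦9]  zeros at y ∈ {5}
  x = 6: [0↦5, 1↦6, 2↦7, 3↦9, 4↦2, 5↦9, 6↦9, 7↦3, 8↦3, 9↦10, 10↦3]  zeros at y ∈ ∅
  x = 7: [0↦5, 1↦4, 2↦1, 3↦8, 4↦4, 5↦1, 6↦0, 7↦2, 8↦8, 9↦8, 10↦3]  zeros at y ∈ {6}
  x = 8: [0↦3, 1↦9, 2↦0, 3↦10, 4↦7, 5↦3, 6↦10, 7↦7, 8↦6, 9↦8, 10↦3]  zeros at y ∈ {2}
  x = 9: [0↦4, 1↦4, 2↦9, 3↦9, 4↦5, 5↦9, 6↦0, 7↦1, 8↦2, 9↦4, 10↦8]  zeros at y ∈ {6}
  x = 10: [0↦2, 1↦5, 2↦0, 3↦10, 4↦3, 5↦2, 6↦8, 7↦0, 8↦1, 9↦1, 10↦1]  zeros at y ∈ {2, 7}
Collecting zeros: affine points = {(0, 2), (1, 7), (2, 7), (2, 8), (3, 9), (4, 1), (4, 3), (4, 9), (5, 5), (7, 6), (8, 2), (9, 6), (10, 2), (10, 7)}.
Total count |C(F_11)_aff| = 14.


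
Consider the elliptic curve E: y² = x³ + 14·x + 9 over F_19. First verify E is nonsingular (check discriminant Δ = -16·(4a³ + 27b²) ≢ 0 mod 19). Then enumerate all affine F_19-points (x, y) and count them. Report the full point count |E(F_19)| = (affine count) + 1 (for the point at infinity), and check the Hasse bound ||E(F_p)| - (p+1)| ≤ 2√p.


Affine points = {(0, 3), (0, 16), (1, 9), (1, 10), (2, 8), (2, 11), (6, 9), (6, 10), (8, 5), (8, 14), (9, 3), (9, 16), (10, 3), (10, 16), (12, 9), (12, 10), (14, 2), (14, 17), (16, 4), (16, 15), (17, 7), (17, 12)}; affine count = 22; |E(F_19)| = 23.

Discriminant check: Δ ∝ 4a³ + 27b² = 4·14³ + 27·9² = 4·2744 + 27·81 ≡ 15 (mod 19). Nonzero ⇒ E is nonsingular.
For each x ∈ F_19, compute rhs = x³ + 14·x + 9 mod 19, then count y ∈ F_19 with y² ≡ rhs.
  x = 0: rhs = 9, matching y values: 3, 16 (2 points).
  x = 1: rhs = 5, matching y values: 9, 10 (2 points).
  x = 2: rhs = 7, matching y values: 8, 11 (2 points).
  x = 3: rhs = 2, matching y values: none (0 points).
  x = 4: rhs = 15, matching y values: none (0 points).
  x = 5: rhs = 14, matching y values: none (0 points).
  x = 6: rhs = 5, matching y values: 9, 10 (2 points).
  x = 7: rhs = 13, matching y values: none (0 points).
  x = 8: rhs = 6, matching y values: 5, 14 (2 points).
  x = 9: rhs = 9, matching y values: 3, 16 (2 points).
  x = 10: rhs = 9, matching y values: 3, 16 (2 points).
  x = 11: rhs = 12, matching y values: none (0 points).
  x = 12: rhs = 5, matching y values: 9, 10 (2 points).
  x = 13: rhs = 13, matching y values: none (0 points).
  x = 14: rhs = 4, matching y values: 2, 17 (2 points).
  x = 15: rhs = 3, matching y values: none (0 points).
  x = 16: rhs = 16, matching y values: 4, 15 (2 points).
  x = 17: rhs = 11, matching y values: 7, 12 (2 points).
  x = 18: rhs = 13, matching y values: none (0 points).
Total affine count: 22.
Full point count |E(F_19)| = 22 + 1 = 23.
Hasse bound: |23 − (19+1)| = |3| = 3 ≤ 2√19 ≈ 8.7178 ✓.


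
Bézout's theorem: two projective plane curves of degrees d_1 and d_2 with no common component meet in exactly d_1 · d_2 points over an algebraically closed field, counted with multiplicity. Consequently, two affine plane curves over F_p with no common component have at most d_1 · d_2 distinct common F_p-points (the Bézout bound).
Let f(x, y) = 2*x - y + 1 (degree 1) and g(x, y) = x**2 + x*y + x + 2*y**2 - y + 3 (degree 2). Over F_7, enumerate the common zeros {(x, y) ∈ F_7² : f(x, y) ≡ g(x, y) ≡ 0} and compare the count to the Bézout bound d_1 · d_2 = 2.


Common zeros: {(6, 6)}; count = 1; Bézout bound = 2.

deg(f) = 1, deg(g) = 2, so Bézout bound = 2.
Scan x ∈ F_7. For each x, list the y ∈ F_7 with f(x, y) ≡ 0 and those with g(x, y) ≡ 0 (mod 7); the common zeros in that column are the intersection.
  x = 0: f ≡ 0 at y ∈ {1}; g ≡ 0 at y ∈ ∅; common: ∅.
  x = 1: f ≡ 0 at y ∈ {3}; g ≡ 0 at y ∈ {1, 6}; common: ∅.
  x = 2: f ≡ 0 at y ∈ {5}; g ≡ 0 at y ∈ ∅; common: ∅.
  x = 3: f ≡ 0 at y ∈ {0}; g ≡ 0 at y ∈ ∅; common: ∅.
  x = 4: f ≡ 0 at y ∈ {2}; g ≡ 0 at y ∈ {1}; common: ∅.
  x = 5: f ≡ 0 at y ∈ {4}; g ≡ 0 at y ∈ {2, 3}; common: ∅.
  x = 6: f ≡ 0 at y ∈ {6}; g ≡ 0 at y ∈ {2, 6}; common: {6}.
Collecting: common zeros = {(6, 6)}, so the count is 1.
Comparison with the Bézout bound: 1 ≤ 2 = deg(f)·deg(g), as expected for curves with no common component (the affine F_7-count falls short of the bound because intersections may lie at infinity, over extension fields, or carry multiplicity).


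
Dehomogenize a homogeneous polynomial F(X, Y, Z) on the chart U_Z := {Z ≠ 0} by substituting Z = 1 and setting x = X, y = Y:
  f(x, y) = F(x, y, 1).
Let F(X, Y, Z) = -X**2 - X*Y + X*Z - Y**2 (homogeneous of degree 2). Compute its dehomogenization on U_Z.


f(x, y) = -x**2 - x*y + x - y**2

On U_Z we set Z = 1. Each monomial c·X^i·Y^j·Z^k in F becomes c·x^i·y^j·1^k = c·x^i·y^j.
Substituting Z = 1: F(X, Y, 1) = -x**2 - x*y + x - y**2.
Note: deg(f) ≤ deg(F) = 2; strict inequality happens when F is divisible by Z (lost terms).


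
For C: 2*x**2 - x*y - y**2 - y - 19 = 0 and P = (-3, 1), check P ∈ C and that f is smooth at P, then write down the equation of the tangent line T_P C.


Tangent line at P: -13*x - 39 = 0.

Step 1: f(-3, 1) = 0, so P lies on C.
Step 2: partial derivatives
  f_x(x, y) = 4*x - y, f_y(x, y) = -x - 2*y - 1.
  f_x(P) = -13, f_y(P) = 0 (gradient nonzero, so P is smooth).
Step 3: tangent line at P: -13·(x − -3) + 0·(y − 1) = 0.
Expanding: -13*x - 39 = 0.


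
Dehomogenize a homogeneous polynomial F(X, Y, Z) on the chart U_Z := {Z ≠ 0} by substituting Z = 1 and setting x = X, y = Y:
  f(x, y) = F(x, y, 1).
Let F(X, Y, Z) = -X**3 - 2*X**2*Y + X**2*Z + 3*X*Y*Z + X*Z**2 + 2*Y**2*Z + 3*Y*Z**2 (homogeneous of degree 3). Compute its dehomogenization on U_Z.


f(x, y) = -x**3 - 2*x**2*y + x**2 + 3*x*y + x + 2*y**2 + 3*y

On U_Z we set Z = 1. Each monomial c·X^i·Y^j·Z^k in F becomes c·x^i·y^j·1^k = c·x^i·y^j.
Substituting Z = 1: F(X, Y, 1) = -x**3 - 2*x**2*y + x**2 + 3*x*y + x + 2*y**2 + 3*y.
Note: deg(f) ≤ deg(F) = 3; strict inequality happens when F is divisible by Z (lost terms).


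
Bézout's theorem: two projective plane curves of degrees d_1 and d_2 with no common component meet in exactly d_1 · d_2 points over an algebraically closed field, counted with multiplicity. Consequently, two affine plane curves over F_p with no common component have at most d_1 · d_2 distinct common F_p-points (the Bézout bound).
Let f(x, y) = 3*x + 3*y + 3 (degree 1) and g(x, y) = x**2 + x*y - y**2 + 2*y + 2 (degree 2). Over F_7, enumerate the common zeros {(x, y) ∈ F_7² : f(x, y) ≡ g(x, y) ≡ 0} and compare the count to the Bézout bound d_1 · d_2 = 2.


Common zeros: {(1, 5)}; count = 1; Bézout bound = 2.

deg(f) = 1, deg(g) = 2, so Bézout bound = 2.
Scan x ∈ F_7. For each x, list the y ∈ F_7 with f(x, y) ≡ 0 and those with g(x, y) ≡ 0 (mod 7); the common zeros in that column are the intersection.
  x = 0: f ≡ 0 at y ∈ {6}; g ≡ 0 at y ∈ ∅; common: ∅.
  x = 1: f ≡ 0 at y ∈ {5}; g ≡ 0 at y ∈ {5}; common: {5}.
  x = 2: f ≡ 0 at y ∈ {4}; g ≡ 0 at y ∈ ∅; common: ∅.
  x = 3: f ≡ 0 at y ∈ {3}; g ≡ 0 at y ∈ ∅; common: ∅.
  x = 4: f ≡ 0 at y ∈ {2}; g ≡ 0 at y ∈ ∅; common: ∅.
  x = 5: f ≡ 0 at y ∈ {1}; g ≡ 0 at y ∈ ∅; common: ∅.
  x = 6: f ≡ 0 at y ∈ {0}; g ≡ 0 at y ∈ ∅; common: ∅.
Collecting: common zeros = {(1, 5)}, so the count is 1.
Comparison with the Bézout bound: 1 ≤ 2 = deg(f)·deg(g), as expected for curves with no common component (the affine F_7-count falls short of the bound because intersections may lie at infinity, over extension fields, or carry multiplicity).


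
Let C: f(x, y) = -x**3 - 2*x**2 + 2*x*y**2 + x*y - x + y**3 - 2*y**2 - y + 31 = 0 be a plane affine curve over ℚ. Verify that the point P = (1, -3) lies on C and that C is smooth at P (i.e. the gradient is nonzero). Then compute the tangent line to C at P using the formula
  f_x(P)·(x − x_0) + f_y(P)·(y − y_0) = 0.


Tangent line at P: 7*x + 27*y + 74 = 0.

Step 1: f(1, -3) = 0, so P lies on C.
Step 2: partial derivatives
  f_x(x, y) = -3*x**2 - 4*x + 2*y**2 + y - 1, f_y(x, y) = 4*x*y + x + 3*y**2 - 4*y - 1.
  f_x(P) = 7, f_y(P) = 27 (gradient nonzero, so P is smooth).
Step 3: tangent line at P: 7·(x − 1) + 27·(y − -3) = 0.
Expanding: 7*x + 27*y + 74 = 0.


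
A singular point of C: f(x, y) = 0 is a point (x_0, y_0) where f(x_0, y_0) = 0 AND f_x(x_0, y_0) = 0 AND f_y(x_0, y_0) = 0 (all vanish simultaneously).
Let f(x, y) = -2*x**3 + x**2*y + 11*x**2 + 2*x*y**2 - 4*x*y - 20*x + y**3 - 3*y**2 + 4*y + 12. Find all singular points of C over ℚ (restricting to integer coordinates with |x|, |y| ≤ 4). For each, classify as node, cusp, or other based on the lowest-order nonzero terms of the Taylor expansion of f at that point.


Singular points: {(2, 0)}; classification: node.

Compute partial derivatives:
  f_x = -6*x**2 + 2*x*y + 22*x + 2*y**2 - 4*y - 20.
  f_y = x**2 + 4*x*y - 4*x + 3*y**2 - 6*y + 4.
Scan x_0 ∈ {−4, ..., 4}. For each x_0, f_y(x_0, y) is a polynomial in y; find its integer roots y ∈ {−4, ..., 4}, then test f_x and f at those candidates.
  x = -4: f_y(-4, y) = 3*y**2 - 22*y + 36; no integer root y with |y| ≤ 4.
  x = -3: f_y(-3, y) = 3*y**2 - 18*y + 25; no integer root y with |y| ≤ 4.
  x = -2: f_y(-2, y) = 3*y**2 - 14*y + 16; vanishes at y ∈ {2}. (-2, 2): f_x = -96 ≠ 0.
  x = -1: f_y(-1, y) = 3*y**2 - 10*y + 9; no integer root y with |y| ≤ 4.
  x = 0: f_y(0, y) = 3*y**2 - 6*y + 4; no integer root y with |y| ≤ 4.
  x = 1: f_y(1, y) = 3*y**2 - 2*y + 1; no integer root y with |y| ≤ 4.
  x = 2: f_y(2, y) = 3*y**2 + 2*y; vanishes at y ∈ {0}. (2, 0): f_x = 0, f = 0 — SINGULAR.
  x = 3: f_y(3, y) = 3*y**2 + 6*y + 1; no integer root y with |y| ≤ 4.
  x = 4: f_y(4, y) = 3*y**2 + 10*y + 4; no integer root y with |y| ≤ 4.
Only singular point on the grid: (2, 0).
Classify: substitute x = 2 + u, y = 0 + v and expand: f = -2*u**3 + u**2*v - u**2 + 2*u*v**2 + v**3 + v**2.
No constant or linear terms (consistent with a singular point). Quadratic part: -u**2 + v**2. Cubic part: -2*u**3 + u**2*v + 2*u*v**2 + v**3.
The quadratic part v**2 - u**2 = (v − u)(v + u) splits into two distinct linear factors, so there are two distinct tangent lines y − 0 = ±(x − 2) — this is a node (ordinary double point).
Classification: node.
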